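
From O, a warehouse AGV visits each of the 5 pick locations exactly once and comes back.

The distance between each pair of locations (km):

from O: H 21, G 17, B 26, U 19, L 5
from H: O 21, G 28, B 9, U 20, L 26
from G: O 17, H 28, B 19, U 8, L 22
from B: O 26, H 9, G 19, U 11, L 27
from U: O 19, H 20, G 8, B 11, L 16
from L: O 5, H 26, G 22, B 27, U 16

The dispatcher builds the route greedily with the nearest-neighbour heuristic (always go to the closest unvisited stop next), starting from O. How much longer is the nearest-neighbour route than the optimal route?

O: L=5, G=17, U=19, H=21, B=26 ⇒ L
L: U=16, G=22, H=26, B=27 ⇒ U
U: G=8, B=11, H=20 ⇒ G
G: B=19, H=28 ⇒ B
B: H=9 ⇒ H
NN route O → L → U → G → B → H → O costs 78.
Optimal: O → H → B → U → G → L → O costs 76 (by enumerating all 60 distinct tours).
Excess = 78 − 76 = 2.

Excess over optimum: 2 km.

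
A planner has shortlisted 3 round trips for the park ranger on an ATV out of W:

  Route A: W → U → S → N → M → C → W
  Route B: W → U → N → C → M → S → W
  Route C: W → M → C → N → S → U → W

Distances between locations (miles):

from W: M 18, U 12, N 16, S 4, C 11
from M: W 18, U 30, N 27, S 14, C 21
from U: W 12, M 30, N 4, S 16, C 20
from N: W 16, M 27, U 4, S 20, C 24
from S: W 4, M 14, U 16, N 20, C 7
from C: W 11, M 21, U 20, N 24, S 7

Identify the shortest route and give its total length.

Shortest is Route B, total 79 miles.

Route A: 12 + 16 + 20 + 27 + 21 + 11 = 107
Route B: 12 + 4 + 24 + 21 + 14 + 4 = 79
Route C: 18 + 21 + 24 + 20 + 16 + 12 = 111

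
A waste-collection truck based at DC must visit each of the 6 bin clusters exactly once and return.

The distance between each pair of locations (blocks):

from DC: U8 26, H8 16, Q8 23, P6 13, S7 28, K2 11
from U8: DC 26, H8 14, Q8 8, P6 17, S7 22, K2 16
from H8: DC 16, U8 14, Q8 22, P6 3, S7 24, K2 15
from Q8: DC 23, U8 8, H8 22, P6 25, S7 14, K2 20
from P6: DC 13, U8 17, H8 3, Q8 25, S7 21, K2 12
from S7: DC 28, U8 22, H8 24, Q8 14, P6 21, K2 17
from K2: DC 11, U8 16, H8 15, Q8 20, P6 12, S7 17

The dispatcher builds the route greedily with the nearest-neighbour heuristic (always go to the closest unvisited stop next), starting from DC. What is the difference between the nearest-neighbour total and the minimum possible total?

From DC: K2=11, P6=13, H8=16, Q8=23, U8=26, S7=28 → choose K2 (11).
From K2: P6=12, H8=15, U8=16, S7=17, Q8=20 → choose P6 (12).
From P6: H8=3, U8=17, S7=21, Q8=25 → choose H8 (3).
From H8: U8=14, Q8=22, S7=24 → choose U8 (14).
From U8: Q8=8, S7=22 → choose Q8 (8).
From Q8: S7=14 → choose S7 (14).
NN route DC → K2 → P6 → H8 → U8 → Q8 → S7 → DC costs 90.
Optimal: DC → P6 → H8 → U8 → Q8 → S7 → K2 → DC costs 80 (by enumerating all 360 distinct tours).
Excess = 90 − 80 = 10.

10 blocks longer than the optimal tour.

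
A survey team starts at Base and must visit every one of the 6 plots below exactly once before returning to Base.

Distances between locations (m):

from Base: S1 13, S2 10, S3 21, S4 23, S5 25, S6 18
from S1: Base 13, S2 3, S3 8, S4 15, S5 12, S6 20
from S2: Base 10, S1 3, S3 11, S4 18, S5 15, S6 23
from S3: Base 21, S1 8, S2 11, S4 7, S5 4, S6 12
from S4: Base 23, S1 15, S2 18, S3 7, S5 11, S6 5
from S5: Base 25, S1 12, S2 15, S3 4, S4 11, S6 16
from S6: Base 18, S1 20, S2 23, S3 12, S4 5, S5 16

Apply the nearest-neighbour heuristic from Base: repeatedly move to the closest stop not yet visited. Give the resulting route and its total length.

Total distance 59 m via the nearest-neighbour route Base → S2 → S1 → S3 → S5 → S4 → S6 → Base.

At Base the remaining stops are S2 10, S1 13, S6 18, S3 21, S4 23, S5 25; go to S2.
At S2 the remaining stops are S1 3, S3 11, S5 15, S4 18, S6 23; go to S1.
At S1 the remaining stops are S3 8, S5 12, S4 15, S6 20; go to S3.
At S3 the remaining stops are S5 4, S4 7, S6 12; go to S5.
At S5 the remaining stops are S4 11, S6 16; go to S4.
At S4 the remaining stops are S6 5; go to S6.
Return S6→Base: 18.
Total = 10 + 3 + 8 + 4 + 11 + 5 + 18 = 59.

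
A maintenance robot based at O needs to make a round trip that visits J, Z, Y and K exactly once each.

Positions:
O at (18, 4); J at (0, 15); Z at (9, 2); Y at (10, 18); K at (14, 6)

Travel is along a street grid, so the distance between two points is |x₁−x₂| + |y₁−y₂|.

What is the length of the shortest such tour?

With 4 stops there are 4!/2 = 12 distinct round trips (a route and its reverse cost the same).
O - J - Z - Y - K - O: 29+22+17+16+6 = 90
O - J - Z - K - Y - O: 29+22+9+16+22 = 98
O - J - Y - Z - K - O: 29+13+17+9+6 = 74
O - J - Y - K - Z - O: 29+13+16+9+11 = 78
O - J - K - Z - Y - O: 29+23+9+17+22 = 100
O - J - K - Y - Z - O: 29+23+16+17+11 = 96
O - Z - J - Y - K - O: 11+22+13+16+6 = 68
O - Z - J - K - Y - O: 11+22+23+16+22 = 94
O - Z - Y - J - K - O: 11+17+13+23+6 = 70
O - Z - K - J - Y - O: 11+9+23+13+22 = 78
O - Y - J - Z - K - O: 22+13+22+9+6 = 72
O - Y - Z - J - K - O: 22+17+22+23+6 = 90
The minimum is 68.
One optimal route: O → Z → J → Y → K → O (or its reverse).

68 — the shortest possible round trip.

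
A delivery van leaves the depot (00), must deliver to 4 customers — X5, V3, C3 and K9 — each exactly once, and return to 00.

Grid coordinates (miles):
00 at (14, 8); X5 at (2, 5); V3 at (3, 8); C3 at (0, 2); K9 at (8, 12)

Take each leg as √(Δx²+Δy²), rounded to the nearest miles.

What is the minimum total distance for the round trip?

Shortest round trip = 35 miles.

00-X5-V3-C3-K9-00: 12+3+7+13+7 = 42
00-X5-V3-K9-C3-00: 12+3+6+13+15 = 49
00-X5-C3-V3-K9-00: 12+4+7+6+7 = 36
00-X5-C3-K9-V3-00: 12+4+13+6+11 = 46
00-X5-K9-V3-C3-00: 12+9+6+7+15 = 49
00-X5-K9-C3-V3-00: 12+9+13+7+11 = 52
00-V3-X5-C3-K9-00: 11+3+4+13+7 = 38
00-V3-X5-K9-C3-00: 11+3+9+13+15 = 51
00-V3-C3-X5-K9-00: 11+7+4+9+7 = 38
00-V3-K9-X5-C3-00: 11+6+9+4+15 = 45
00-C3-X5-V3-K9-00: 15+4+3+6+7 = 35
00-C3-V3-X5-K9-00: 15+7+3+9+7 = 41
The minimum is 35.
One optimal route: 00 → C3 → X5 → V3 → K9 → 00 (or its reverse).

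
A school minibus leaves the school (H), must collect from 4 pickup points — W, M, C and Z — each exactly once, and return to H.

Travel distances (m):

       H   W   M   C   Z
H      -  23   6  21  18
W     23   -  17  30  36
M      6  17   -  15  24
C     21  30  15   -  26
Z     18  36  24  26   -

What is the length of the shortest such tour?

Minimum total distance: 97 m.

H - W - M - C - Z - H: 23+17+15+26+18 = 99
H - W - M - Z - C - H: 23+17+24+26+21 = 111
H - W - C - M - Z - H: 23+30+15+24+18 = 110
H - W - C - Z - M - H: 23+30+26+24+6 = 109
H - W - Z - M - C - H: 23+36+24+15+21 = 119
H - W - Z - C - M - H: 23+36+26+15+6 = 106
H - M - W - C - Z - H: 6+17+30+26+18 = 97
H - M - W - Z - C - H: 6+17+36+26+21 = 106
H - M - C - W - Z - H: 6+15+30+36+18 = 105
H - M - Z - W - C - H: 6+24+36+30+21 = 117
H - C - W - M - Z - H: 21+30+17+24+18 = 110
H - C - M - W - Z - H: 21+15+17+36+18 = 107
The minimum is 97.
One optimal route: H → M → W → C → Z → H (or its reverse).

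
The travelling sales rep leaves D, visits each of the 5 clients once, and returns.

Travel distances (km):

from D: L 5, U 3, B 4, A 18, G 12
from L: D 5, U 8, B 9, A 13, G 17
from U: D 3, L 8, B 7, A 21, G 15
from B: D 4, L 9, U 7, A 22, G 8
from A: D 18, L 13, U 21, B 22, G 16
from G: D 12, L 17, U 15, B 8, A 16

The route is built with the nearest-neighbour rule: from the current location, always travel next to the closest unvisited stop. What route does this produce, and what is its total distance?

Total distance 52 km via the nearest-neighbour route D → U → B → G → A → L → D.

D → [U:3 / B:4 / L:5 / G:12 / A:18] → U (3)
U → [B:7 / L:8 / G:15 / A:21] → B (7)
B → [G:8 / L:9 / A:22] → G (8)
G → [A:16 / L:17] → A (16)
A → [L:13] → L (13)
Return L→D: 5.
Total = 3 + 7 + 8 + 16 + 13 + 5 = 52.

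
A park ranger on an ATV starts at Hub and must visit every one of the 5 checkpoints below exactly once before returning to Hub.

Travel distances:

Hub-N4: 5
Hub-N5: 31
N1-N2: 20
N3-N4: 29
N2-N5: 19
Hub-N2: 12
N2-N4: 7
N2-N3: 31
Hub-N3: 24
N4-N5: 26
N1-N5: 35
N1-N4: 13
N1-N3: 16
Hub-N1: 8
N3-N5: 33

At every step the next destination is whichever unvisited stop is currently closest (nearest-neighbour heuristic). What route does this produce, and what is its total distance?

Nearest-neighbour total = 88; route Hub → N4 → N2 → N5 → N3 → N1 → Hub.

At Hub the remaining stops are N4 5, N1 8, N2 12, N3 24, N5 31; go to N4.
At N4 the remaining stops are N2 7, N1 13, N5 26, N3 29; go to N2.
At N2 the remaining stops are N5 19, N1 20, N3 31; go to N5.
At N5 the remaining stops are N3 33, N1 35; go to N3.
At N3 the remaining stops are N1 16; go to N1.
Return N1→Hub: 8.
Total = 5 + 7 + 19 + 33 + 16 + 8 = 88.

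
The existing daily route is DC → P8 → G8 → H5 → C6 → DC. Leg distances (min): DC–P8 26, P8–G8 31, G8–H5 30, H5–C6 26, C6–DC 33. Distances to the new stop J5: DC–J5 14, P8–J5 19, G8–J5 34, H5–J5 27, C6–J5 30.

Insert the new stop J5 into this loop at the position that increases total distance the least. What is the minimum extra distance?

Adding 7 min by placing J5 on the DC–P8 leg.

Insertion cost between consecutive stops i–j is d(i,J5) + d(J5,j) − d(i,j):
  between DC and P8: 14 + 19 − 26 = 7
  between P8 and G8: 19 + 34 − 31 = 22
  between G8 and H5: 34 + 27 − 30 = 31
  between H5 and C6: 27 + 30 − 26 = 31
  between C6 and DC: 30 + 14 − 33 = 11
Cheapest insertion is between DC and P8, adding 7.
New total = 146 + 7 = 153.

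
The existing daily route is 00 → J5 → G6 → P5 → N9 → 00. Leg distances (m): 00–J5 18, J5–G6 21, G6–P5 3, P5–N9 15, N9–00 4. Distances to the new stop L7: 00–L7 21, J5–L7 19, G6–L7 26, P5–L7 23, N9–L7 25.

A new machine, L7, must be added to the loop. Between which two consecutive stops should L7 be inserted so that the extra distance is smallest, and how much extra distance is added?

Minimum extra distance: 22 m, inserting L7 between 00 and J5.

Insertion cost between consecutive stops i–j is d(i,L7) + d(L7,j) − d(i,j):
  between 00 and J5: 21 + 19 − 18 = 22
  between J5 and G6: 19 + 26 − 21 = 24
  between G6 and P5: 26 + 23 − 3 = 46
  between P5 and N9: 23 + 25 − 15 = 33
  between N9 and 00: 25 + 21 − 4 = 42
Cheapest insertion is between 00 and J5, adding 22.
New total = 61 + 22 = 83.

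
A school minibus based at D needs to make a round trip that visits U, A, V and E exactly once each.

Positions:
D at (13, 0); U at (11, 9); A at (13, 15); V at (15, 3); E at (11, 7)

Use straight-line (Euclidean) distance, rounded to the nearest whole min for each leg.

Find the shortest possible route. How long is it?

D → U → A → V → E → D: 9+6+12+6+7 = 40
D → U → A → E → V → D: 9+6+8+6+4 = 33
D → U → V → A → E → D: 9+7+12+8+7 = 43
D → U → V → E → A → D: 9+7+6+8+15 = 45
D → U → E → A → V → D: 9+2+8+12+4 = 35
D → U → E → V → A → D: 9+2+6+12+15 = 44
D → A → U → V → E → D: 15+6+7+6+7 = 41
D → A → U → E → V → D: 15+6+2+6+4 = 33
D → A → V → U → E → D: 15+12+7+2+7 = 43
D → A → E → U → V → D: 15+8+2+7+4 = 36
D → V → U → A → E → D: 4+7+6+8+7 = 32
D → V → A → U → E → D: 4+12+6+2+7 = 31
The minimum is 31.
One optimal route: D → V → A → U → E → D (or its reverse).

Minimum total distance: 31 min.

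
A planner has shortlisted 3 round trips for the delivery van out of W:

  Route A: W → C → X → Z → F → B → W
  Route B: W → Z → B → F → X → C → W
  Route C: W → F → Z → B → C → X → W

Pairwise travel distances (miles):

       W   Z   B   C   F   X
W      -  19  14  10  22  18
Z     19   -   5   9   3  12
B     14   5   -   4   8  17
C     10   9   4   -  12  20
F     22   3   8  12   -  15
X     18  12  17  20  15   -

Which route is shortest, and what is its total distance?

Shortest is Route A, total 67 miles.

Route A: 10 + 20 + 12 + 3 + 8 + 14 = 67
Route B: 19 + 5 + 8 + 15 + 20 + 10 = 77
Route C: 22 + 3 + 5 + 4 + 20 + 18 = 72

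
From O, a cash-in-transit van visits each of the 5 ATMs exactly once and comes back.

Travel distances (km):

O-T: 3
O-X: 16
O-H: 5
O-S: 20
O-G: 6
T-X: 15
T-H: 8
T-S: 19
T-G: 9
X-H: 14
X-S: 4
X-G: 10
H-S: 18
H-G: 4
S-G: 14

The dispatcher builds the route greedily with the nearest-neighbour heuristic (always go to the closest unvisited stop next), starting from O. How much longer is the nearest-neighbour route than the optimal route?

4 km longer than the optimal tour.

O: T=3, H=5, G=6, X=16, S=20 ⇒ T
T: H=8, G=9, X=15, S=19 ⇒ H
H: G=4, X=14, S=18 ⇒ G
G: X=10, S=14 ⇒ X
X: S=4 ⇒ S
NN route O → T → H → G → X → S → O costs 49.
Optimal: O → T → X → S → G → H → O costs 45 (by enumerating all 60 distinct tours).
Excess = 49 − 45 = 4.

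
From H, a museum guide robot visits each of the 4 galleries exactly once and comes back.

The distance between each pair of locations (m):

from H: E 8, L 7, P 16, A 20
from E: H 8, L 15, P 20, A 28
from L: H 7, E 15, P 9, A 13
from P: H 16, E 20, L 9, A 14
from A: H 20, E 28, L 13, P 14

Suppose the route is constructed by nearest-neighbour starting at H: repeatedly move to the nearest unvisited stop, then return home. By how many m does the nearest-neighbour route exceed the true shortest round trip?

4 m longer than the optimal tour.

From H: L=7, E=8, P=16, A=20 → choose L (7).
From L: P=9, A=13, E=15 → choose P (9).
From P: A=14, E=20 → choose A (14).
From A: E=28 → choose E (28).
NN route H → L → P → A → E → H costs 66.
Optimal: H → E → P → A → L → H costs 62 (by enumerating all 12 distinct tours).
Excess = 66 − 62 = 4.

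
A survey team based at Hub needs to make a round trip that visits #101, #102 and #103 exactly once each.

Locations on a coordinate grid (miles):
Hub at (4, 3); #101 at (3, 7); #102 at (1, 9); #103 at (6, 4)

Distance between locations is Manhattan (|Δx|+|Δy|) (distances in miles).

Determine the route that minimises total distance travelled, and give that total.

Shortest round trip = 22 miles.

Hub-#101-#102-#103-Hub: 5+4+10+3 = 22
Hub-#101-#103-#102-Hub: 5+6+10+9 = 30
Hub-#102-#101-#103-Hub: 9+4+6+3 = 22
The minimum is 22.
One optimal route: Hub → #101 → #102 → #103 → Hub (or its reverse).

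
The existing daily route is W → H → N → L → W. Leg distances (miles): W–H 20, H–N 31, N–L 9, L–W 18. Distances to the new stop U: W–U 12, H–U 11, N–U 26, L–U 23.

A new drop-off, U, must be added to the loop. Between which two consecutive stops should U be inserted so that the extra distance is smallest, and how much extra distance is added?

Insertion cost between consecutive stops i–j is d(i,U) + d(U,j) − d(i,j):
  between W and H: 12 + 11 − 20 = 3
  between H and N: 11 + 26 − 31 = 6
  between N and L: 26 + 23 − 9 = 40
  between L and W: 23 + 12 − 18 = 17
Cheapest insertion is between W and H, adding 3.
New total = 78 + 3 = 81.

Adding 3 miles by placing U on the W–H leg.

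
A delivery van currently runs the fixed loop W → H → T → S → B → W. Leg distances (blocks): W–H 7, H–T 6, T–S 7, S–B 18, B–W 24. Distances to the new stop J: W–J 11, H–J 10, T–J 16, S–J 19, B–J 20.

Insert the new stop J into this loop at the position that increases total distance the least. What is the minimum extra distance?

Insertion cost between consecutive stops i–j is d(i,J) + d(J,j) − d(i,j):
  between W and H: 11 + 10 − 7 = 14
  between H and T: 10 + 16 − 6 = 20
  between T and S: 16 + 19 − 7 = 28
  between S and B: 19 + 20 − 18 = 21
  between B and W: 20 + 11 − 24 = 7
Cheapest insertion is between B and W, adding 7.
New total = 62 + 7 = 69.

+7 blocks — insert J between B and W.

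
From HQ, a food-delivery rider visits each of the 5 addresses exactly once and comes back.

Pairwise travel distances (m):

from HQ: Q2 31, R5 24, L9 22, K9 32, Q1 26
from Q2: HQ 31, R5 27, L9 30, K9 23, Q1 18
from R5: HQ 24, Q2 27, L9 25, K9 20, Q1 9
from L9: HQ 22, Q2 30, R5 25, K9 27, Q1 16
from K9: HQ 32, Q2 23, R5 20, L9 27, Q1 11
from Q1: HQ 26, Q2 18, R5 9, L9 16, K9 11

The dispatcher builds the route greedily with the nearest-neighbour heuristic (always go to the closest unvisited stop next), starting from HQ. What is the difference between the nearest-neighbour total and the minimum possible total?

From HQ: L9=22, R5=24, Q1=26, Q2=31, K9=32 → choose L9 (22).
From L9: Q1=16, R5=25, K9=27, Q2=30 → choose Q1 (16).
From Q1: R5=9, K9=11, Q2=18 → choose R5 (9).
From R5: K9=20, Q2=27 → choose K9 (20).
From K9: Q2=23 → choose Q2 (23).
NN route HQ → L9 → Q1 → R5 → K9 → Q2 → HQ costs 121.
Optimal: HQ → R5 → Q1 → K9 → Q2 → L9 → HQ costs 119 (by enumerating all 60 distinct tours).
Excess = 121 − 119 = 2.

Excess over optimum: 2 m.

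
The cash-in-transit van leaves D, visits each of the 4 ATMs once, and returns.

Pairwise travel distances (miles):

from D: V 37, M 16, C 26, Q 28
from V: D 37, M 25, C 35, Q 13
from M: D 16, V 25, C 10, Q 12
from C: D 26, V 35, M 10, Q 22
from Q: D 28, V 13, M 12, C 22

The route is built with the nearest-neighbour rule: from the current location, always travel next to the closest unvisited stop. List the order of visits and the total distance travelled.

Nearest-neighbour total = 98 miles; route D → M → C → Q → V → D.

From D: distances to unvisited — M=16, C=26, Q=28, V=37. Nearest is M (16).
From M: distances to unvisited — C=10, Q=12, V=25. Nearest is C (10).
From C: distances to unvisited — Q=22, V=35. Nearest is Q (22).
From Q: distances to unvisited — V=13. Nearest is V (13).
Return V→D: 37.
Total = 16 + 10 + 22 + 13 + 37 = 98.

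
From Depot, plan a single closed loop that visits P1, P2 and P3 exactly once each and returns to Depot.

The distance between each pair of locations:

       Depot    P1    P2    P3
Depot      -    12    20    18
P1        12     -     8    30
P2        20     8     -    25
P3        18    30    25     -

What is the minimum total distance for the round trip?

63 — the shortest possible round trip.

There are 3 distinct closed tours to check (reversals are equivalent).
Depot→P1→P2→P3→Depot: 12+8+25+18 = 63
Depot→P1→P3→P2→Depot: 12+30+25+20 = 87
Depot→P2→P1→P3→Depot: 20+8+30+18 = 76
The minimum is 63.
One optimal route: Depot → P1 → P2 → P3 → Depot (or its reverse).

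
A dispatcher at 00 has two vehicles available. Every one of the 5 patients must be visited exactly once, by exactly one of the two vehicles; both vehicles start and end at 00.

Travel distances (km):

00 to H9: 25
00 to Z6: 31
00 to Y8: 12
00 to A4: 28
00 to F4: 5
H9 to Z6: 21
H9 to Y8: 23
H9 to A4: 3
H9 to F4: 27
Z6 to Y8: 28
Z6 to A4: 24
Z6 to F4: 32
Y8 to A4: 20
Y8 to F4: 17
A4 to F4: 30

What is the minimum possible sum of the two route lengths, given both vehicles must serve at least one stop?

Try each way of splitting the stops between the two vehicles (each non-empty) and, for each split, find the best tour for each vehicle:
  {H9} + {Z6, Y8, A4, F4}: 50 + 93 = 143
  {Z6} + {H9, Y8, A4, F4}: 62 + 67 = 129
  {H9, Z6} + {Y8, A4, F4}: 77 + 67 = 144
  {Y8} + {H9, Z6, A4, F4}: 24 + 89 = 113
  {H9, Y8} + {Z6, A4, F4}: 60 + 89 = 149
  {Z6, Y8} + {H9, A4, F4}: 71 + 63 = 134
  … (15 splits in total)
  {H9, Z6, Y8, A4} + {F4}: 87 + 10 = 97  ← best
Best: vehicle 1 00 → Z6 → H9 → A4 → Y8 → 00 = 87; vehicle 2 00 → F4 → 00 = 10; combined 97.

Minimum combined distance: 97 km.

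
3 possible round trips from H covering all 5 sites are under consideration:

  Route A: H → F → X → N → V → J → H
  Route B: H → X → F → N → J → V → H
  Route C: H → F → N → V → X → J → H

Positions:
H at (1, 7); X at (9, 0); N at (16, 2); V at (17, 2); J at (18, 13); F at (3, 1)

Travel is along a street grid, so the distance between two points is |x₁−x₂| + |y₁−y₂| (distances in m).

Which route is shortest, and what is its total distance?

Route A: 8 + 7 + 9 + 1 + 12 + 23 = 60
Route B: 15 + 7 + 14 + 13 + 12 + 21 = 82
Route C: 8 + 14 + 1 + 10 + 22 + 23 = 78

60 m — Route A is the shortest.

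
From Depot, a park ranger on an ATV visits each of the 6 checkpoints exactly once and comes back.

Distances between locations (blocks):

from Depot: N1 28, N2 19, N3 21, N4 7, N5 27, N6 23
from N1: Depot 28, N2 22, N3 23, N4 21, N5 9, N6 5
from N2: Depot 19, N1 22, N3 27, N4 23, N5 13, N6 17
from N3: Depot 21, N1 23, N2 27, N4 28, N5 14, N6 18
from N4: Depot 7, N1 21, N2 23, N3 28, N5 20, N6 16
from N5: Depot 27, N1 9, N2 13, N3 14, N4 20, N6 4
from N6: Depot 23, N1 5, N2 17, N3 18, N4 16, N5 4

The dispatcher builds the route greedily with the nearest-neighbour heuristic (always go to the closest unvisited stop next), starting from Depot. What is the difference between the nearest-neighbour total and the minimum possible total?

From Depot: N4=7, N2=19, N3=21, N6=23, N5=27, N1=28 → choose N4 (7).
From N4: N6=16, N5=20, N1=21, N2=23, N3=28 → choose N6 (16).
From N6: N5=4, N1=5, N2=17, N3=18 → choose N5 (4).
From N5: N1=9, N2=13, N3=14 → choose N1 (9).
From N1: N2=22, N3=23 → choose N2 (22).
From N2: N3=27 → choose N3 (27).
NN route Depot → N4 → N6 → N5 → N1 → N2 → N3 → Depot costs 106.
Optimal: Depot → N3 → N1 → N6 → N5 → N2 → N4 → Depot costs 96 (by enumerating all 360 distinct tours).
Excess = 106 − 96 = 10.

The nearest-neighbour route is 10 blocks longer than optimal.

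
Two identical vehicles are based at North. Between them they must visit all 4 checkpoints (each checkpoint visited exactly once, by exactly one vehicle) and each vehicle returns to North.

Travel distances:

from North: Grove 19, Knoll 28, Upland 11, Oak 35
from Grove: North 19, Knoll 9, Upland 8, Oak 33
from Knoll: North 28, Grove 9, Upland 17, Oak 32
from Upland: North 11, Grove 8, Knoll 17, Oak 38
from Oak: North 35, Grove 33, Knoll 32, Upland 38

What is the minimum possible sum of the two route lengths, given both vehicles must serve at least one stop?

There are 2^3 − 1 = 7 ways to divide the 4 stops into two non-empty groups. For each, the best each vehicle can do is its own shortest tour through its group:
  {Grove} + {Knoll, Upland, Oak}: 38 + 95 = 133
  {Knoll} + {Grove, Upland, Oak}: 56 + 87 = 143
  {Grove, Knoll} + {Upland, Oak}: 56 + 84 = 140
  {Upland} + {Grove, Knoll, Oak}: 22 + 95 = 117
  {Grove, Upland} + {Knoll, Oak}: 38 + 95 = 133
  {Knoll, Upland} + {Grove, Oak}: 56 + 87 = 143
  … (7 splits in total)
Best: vehicle 1 North → Upland → North = 22; vehicle 2 North → Grove → Knoll → Oak → North = 95; combined 117.

Minimum combined distance: 117.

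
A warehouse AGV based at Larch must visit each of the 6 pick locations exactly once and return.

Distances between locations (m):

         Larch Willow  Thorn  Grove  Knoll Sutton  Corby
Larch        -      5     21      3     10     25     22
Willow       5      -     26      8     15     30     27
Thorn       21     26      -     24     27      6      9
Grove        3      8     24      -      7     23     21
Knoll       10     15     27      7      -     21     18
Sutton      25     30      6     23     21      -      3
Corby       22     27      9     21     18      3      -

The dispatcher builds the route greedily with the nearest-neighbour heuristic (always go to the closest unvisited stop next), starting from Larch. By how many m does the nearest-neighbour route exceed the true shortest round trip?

Excess over optimum: 14 m.

From Larch: Grove=3, Willow=5, Knoll=10, Thorn=21, Corby=22, Sutton=25 → choose Grove (3).
From Grove: Knoll=7, Willow=8, Corby=21, Sutton=23, Thorn=24 → choose Knoll (7).
From Knoll: Willow=15, Corby=18, Sutton=21, Thorn=27 → choose Willow (15).
From Willow: Thorn=26, Corby=27, Sutton=30 → choose Thorn (26).
From Thorn: Sutton=6, Corby=9 → choose Sutton (6).
From Sutton: Corby=3 → choose Corby (3).
NN route Larch → Grove → Knoll → Willow → Thorn → Sutton → Corby → Larch costs 82.
Optimal: Larch → Willow → Thorn → Sutton → Corby → Knoll → Grove → Larch costs 68 (by enumerating all 360 distinct tours).
Excess = 82 − 68 = 14.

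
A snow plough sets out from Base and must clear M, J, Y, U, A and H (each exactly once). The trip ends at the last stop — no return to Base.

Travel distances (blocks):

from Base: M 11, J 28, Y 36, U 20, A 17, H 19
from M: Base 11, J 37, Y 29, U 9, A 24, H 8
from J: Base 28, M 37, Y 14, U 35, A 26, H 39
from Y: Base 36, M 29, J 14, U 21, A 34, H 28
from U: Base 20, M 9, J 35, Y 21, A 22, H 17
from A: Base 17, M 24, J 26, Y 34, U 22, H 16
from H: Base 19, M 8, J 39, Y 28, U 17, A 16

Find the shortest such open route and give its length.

Shortest open route: 85 blocks.

There are 6! = 720 possible orderings.
Base→M→J→Y→U→A→H: 11+37+14+21+22+16 = 121
Base→M→J→Y→U→H→A: 11+37+14+21+17+16 = 116
Base→M→J→Y→A→U→H: 11+37+14+34+22+17 = 135
Base→M→J→Y→A→H→U: 11+37+14+34+16+17 = 129
Base→M→J→Y→H→U→A: 11+37+14+28+17+22 = 129
Base→M→J→Y→H→A→U: 11+37+14+28+16+22 = 128
Base→M→J→U→Y→A→H: 11+37+35+21+34+16 = 154
Base→M→J→U→Y→H→A: 11+37+35+21+28+16 = 148
… (712 more)
Base→A→H→M→U→Y→J: 17+16+8+9+21+14 = 85  ← best
The minimum is 85.
One shortest path: Base → A → H → M → U → Y → J.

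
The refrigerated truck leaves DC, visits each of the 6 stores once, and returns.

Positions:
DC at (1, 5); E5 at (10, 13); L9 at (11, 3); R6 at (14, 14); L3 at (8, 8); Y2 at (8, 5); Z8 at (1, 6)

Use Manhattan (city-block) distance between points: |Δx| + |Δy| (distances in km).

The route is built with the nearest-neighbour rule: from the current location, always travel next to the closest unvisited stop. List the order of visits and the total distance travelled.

Total distance 50 km via the nearest-neighbour route DC → Z8 → Y2 → L3 → E5 → R6 → L9 → DC.

At DC the remaining stops are Z8 1, Y2 7, L3 10, L9 12, E5 17, R6 22; go to Z8.
At Z8 the remaining stops are Y2 8, L3 9, L9 13, E5 16, R6 21; go to Y2.
At Y2 the remaining stops are L3 3, L9 5, E5 10, R6 15; go to L3.
At L3 the remaining stops are E5 7, L9 8, R6 12; go to E5.
At E5 the remaining stops are R6 5, L9 11; go to R6.
At R6 the remaining stops are L9 14; go to L9.
Return L9→DC: 12.
Total = 1 + 8 + 3 + 7 + 5 + 14 + 12 = 50.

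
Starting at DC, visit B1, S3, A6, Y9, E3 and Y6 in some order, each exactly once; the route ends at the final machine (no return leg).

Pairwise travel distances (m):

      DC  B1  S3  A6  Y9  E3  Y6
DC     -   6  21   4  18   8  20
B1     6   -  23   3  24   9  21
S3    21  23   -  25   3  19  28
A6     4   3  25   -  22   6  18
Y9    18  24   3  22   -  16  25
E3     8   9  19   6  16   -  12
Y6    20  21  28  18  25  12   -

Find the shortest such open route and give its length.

There are 6! = 720 possible orderings.
DC→B1→S3→A6→Y9→E3→Y6: 6+23+25+22+16+12 = 104
DC→B1→S3→A6→Y9→Y6→E3: 6+23+25+22+25+12 = 113
DC→B1→S3→A6→E3→Y9→Y6: 6+23+25+6+16+25 = 101
DC→B1→S3→A6→E3→Y6→Y9: 6+23+25+6+12+25 = 97
DC→B1→S3→A6→Y6→Y9→E3: 6+23+25+18+25+16 = 113
DC→B1→S3→A6→Y6→E3→Y9: 6+23+25+18+12+16 = 100
DC→B1→S3→Y9→A6→E3→Y6: 6+23+3+22+6+12 = 72
DC→B1→S3→Y9→A6→Y6→E3: 6+23+3+22+18+12 = 84
… (712 more)
DC→B1→A6→E3→Y6→Y9→S3: 6+3+6+12+25+3 = 55  ← best
The minimum is 55.
One shortest path: DC → B1 → A6 → E3 → Y6 → Y9 → S3.

55 m — the minimum one-way total.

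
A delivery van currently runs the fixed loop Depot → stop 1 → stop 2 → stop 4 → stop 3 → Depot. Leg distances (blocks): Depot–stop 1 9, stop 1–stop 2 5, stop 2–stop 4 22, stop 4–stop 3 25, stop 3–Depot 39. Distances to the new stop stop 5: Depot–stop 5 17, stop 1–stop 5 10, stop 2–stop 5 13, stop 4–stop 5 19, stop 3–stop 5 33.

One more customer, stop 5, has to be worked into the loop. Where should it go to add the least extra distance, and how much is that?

Adding 10 blocks by placing stop 5 on the stop 2–stop 4 leg.

Insertion cost between consecutive stops i–j is d(i,stop 5) + d(stop 5,j) − d(i,j):
  between Depot and stop 1: 17 + 10 − 9 = 18
  between stop 1 and stop 2: 10 + 13 − 5 = 18
  between stop 2 and stop 4: 13 + 19 − 22 = 10
  between stop 4 and stop 3: 19 + 33 − 25 = 27
  between stop 3 and Depot: 33 + 17 − 39 = 11
Cheapest insertion is between stop 2 and stop 4, adding 10.
New total = 100 + 10 = 110.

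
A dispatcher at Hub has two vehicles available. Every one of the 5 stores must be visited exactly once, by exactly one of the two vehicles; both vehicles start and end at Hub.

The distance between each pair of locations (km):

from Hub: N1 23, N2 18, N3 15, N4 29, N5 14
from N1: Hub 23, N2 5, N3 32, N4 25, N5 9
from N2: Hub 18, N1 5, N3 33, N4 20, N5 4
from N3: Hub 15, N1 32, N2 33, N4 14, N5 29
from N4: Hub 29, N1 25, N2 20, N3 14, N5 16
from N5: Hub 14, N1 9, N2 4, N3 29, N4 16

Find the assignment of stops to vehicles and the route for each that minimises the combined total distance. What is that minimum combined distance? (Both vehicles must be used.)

Check every non-empty split of the stops between the two vehicles; for each half take its own optimal tour:
  {N1} + {N2, N3, N4, N5}: 46 + 67 = 113
  {N2} + {N1, N3, N4, N5}: 36 + 77 = 113
  {N1, N2} + {N3, N4, N5}: 46 + 59 = 105
  {N3} + {N1, N2, N4, N5}: 30 + 77 = 107
  {N1, N3} + {N2, N4, N5}: 70 + 67 = 137
  {N2, N3} + {N1, N4, N5}: 66 + 77 = 143
  … (15 splits in total)
  {N3, N4} + {N1, N2, N5}: 58 + 46 = 104  ← best
Best: vehicle 1 Hub → N3 → N4 → Hub = 58; vehicle 2 Hub → N1 → N2 → N5 → Hub = 46; combined 104.

104 km — the smallest possible combined total.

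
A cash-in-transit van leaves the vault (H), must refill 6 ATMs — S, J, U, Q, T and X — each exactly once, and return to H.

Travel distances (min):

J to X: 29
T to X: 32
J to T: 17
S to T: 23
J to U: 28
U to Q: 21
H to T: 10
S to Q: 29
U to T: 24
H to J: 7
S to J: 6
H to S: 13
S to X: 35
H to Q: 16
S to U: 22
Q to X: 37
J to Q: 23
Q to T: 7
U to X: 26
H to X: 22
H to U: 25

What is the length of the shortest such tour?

H→S→J→U→Q→T→X→H: 13+6+28+21+7+32+22 = 129
H→S→J→U→Q→X→T→H: 13+6+28+21+37+32+10 = 147
H→S→J→U→T→Q→X→H: 13+6+28+24+7+37+22 = 137
H→S→J→U→T→X→Q→H: 13+6+28+24+32+37+16 = 156
H→S→J→U→X→Q→T→H: 13+6+28+26+37+7+10 = 127
H→S→J→U→X→T→Q→H: 13+6+28+26+32+7+16 = 128
H→S→J→Q→U→T→X→H: 13+6+23+21+24+32+22 = 141
H→S→J→Q→U→X→T→H: 13+6+23+21+26+32+10 = 131
… (352 more)
H→S→J→T→Q→U→X→H: 13+6+17+7+21+26+22 = 112  ← best
The minimum is 112.
One optimal route: H → S → J → T → Q → U → X → H (or its reverse).

Minimum total distance: 112 min.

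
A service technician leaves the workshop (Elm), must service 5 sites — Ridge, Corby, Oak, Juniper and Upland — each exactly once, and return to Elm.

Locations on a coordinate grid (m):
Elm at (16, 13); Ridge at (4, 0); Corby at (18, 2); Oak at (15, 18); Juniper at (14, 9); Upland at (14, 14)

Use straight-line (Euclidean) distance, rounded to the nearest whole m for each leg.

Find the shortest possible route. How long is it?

Shortest round trip = 52 m.

There are 60 distinct closed tours to check (reversals are equivalent).
Elm-Ridge-Corby-Oak-Juniper-Upland-Elm: 18+14+16+9+5+2 = 64
Elm-Ridge-Corby-Oak-Upland-Juniper-Elm: 18+14+16+4+5+4 = 61
Elm-Ridge-Corby-Juniper-Oak-Upland-Elm: 18+14+8+9+4+2 = 55
Elm-Ridge-Corby-Juniper-Upland-Oak-Elm: 18+14+8+5+4+5 = 54
Elm-Ridge-Corby-Upland-Oak-Juniper-Elm: 18+14+13+4+9+4 = 62
Elm-Ridge-Corby-Upland-Juniper-Oak-Elm: 18+14+13+5+9+5 = 64
Elm-Ridge-Oak-Corby-Juniper-Upland-Elm: 18+21+16+8+5+2 = 70
Elm-Ridge-Oak-Corby-Upland-Juniper-Elm: 18+21+16+13+5+4 = 77
Elm-Ridge-Oak-Juniper-Corby-Upland-Elm: 18+21+9+8+13+2 = 71
Elm-Ridge-Oak-Juniper-Upland-Corby-Elm: 18+21+9+5+13+11 = 77
Elm-Ridge-Oak-Upland-Corby-Juniper-Elm: 18+21+4+13+8+4 = 68
Elm-Ridge-Oak-Upland-Juniper-Corby-Elm: 18+21+4+5+8+11 = 67
Elm-Ridge-Juniper-Corby-Oak-Upland-Elm: 18+13+8+16+4+2 = 61
Elm-Ridge-Juniper-Corby-Upland-Oak-Elm: 18+13+8+13+4+5 = 61
… (46 more)
Elm-Corby-Ridge-Juniper-Upland-Oak-Elm: 11+14+13+5+4+5 = 52  ← best
The minimum is 52.
One optimal route: Elm → Corby → Ridge → Juniper → Upland → Oak → Elm (or its reverse).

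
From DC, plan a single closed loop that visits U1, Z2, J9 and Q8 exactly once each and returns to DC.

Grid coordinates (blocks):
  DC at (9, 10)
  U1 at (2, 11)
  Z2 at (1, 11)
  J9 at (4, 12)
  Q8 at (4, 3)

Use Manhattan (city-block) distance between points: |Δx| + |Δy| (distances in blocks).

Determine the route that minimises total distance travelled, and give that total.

There are 12 distinct closed tours to check (reversals are equivalent).
DC - U1 - Z2 - J9 - Q8 - DC: 8+1+4+9+12 = 34
DC - U1 - Z2 - Q8 - J9 - DC: 8+1+11+9+7 = 36
DC - U1 - J9 - Z2 - Q8 - DC: 8+3+4+11+12 = 38
DC - U1 - J9 - Q8 - Z2 - DC: 8+3+9+11+9 = 40
DC - U1 - Q8 - Z2 - J9 - DC: 8+10+11+4+7 = 40
DC - U1 - Q8 - J9 - Z2 - DC: 8+10+9+4+9 = 40
DC - Z2 - U1 - J9 - Q8 - DC: 9+1+3+9+12 = 34
DC - Z2 - U1 - Q8 - J9 - DC: 9+1+10+9+7 = 36
DC - Z2 - J9 - U1 - Q8 - DC: 9+4+3+10+12 = 38
DC - Z2 - Q8 - U1 - J9 - DC: 9+11+10+3+7 = 40
DC - J9 - U1 - Z2 - Q8 - DC: 7+3+1+11+12 = 34
DC - J9 - Z2 - U1 - Q8 - DC: 7+4+1+10+12 = 34
The minimum is 34.
One optimal route: DC → U1 → Z2 → J9 → Q8 → DC (or its reverse).

34 blocks — the shortest possible round trip.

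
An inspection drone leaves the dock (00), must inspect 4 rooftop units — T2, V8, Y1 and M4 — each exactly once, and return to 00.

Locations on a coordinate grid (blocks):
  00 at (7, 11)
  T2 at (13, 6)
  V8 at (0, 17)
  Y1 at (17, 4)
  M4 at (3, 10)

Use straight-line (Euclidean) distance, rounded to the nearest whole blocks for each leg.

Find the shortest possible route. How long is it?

44 blocks — the shortest possible round trip.

There are 12 distinct closed tours to check (reversals are equivalent).
00-T2-V8-Y1-M4-00: 8+17+21+15+4 = 65
00-T2-V8-M4-Y1-00: 8+17+8+15+12 = 60
00-T2-Y1-V8-M4-00: 8+4+21+8+4 = 45
00-T2-Y1-M4-V8-00: 8+4+15+8+9 = 44
00-T2-M4-V8-Y1-00: 8+11+8+21+12 = 60
00-T2-M4-Y1-V8-00: 8+11+15+21+9 = 64
00-V8-T2-Y1-M4-00: 9+17+4+15+4 = 49
00-V8-T2-M4-Y1-00: 9+17+11+15+12 = 64
00-V8-Y1-T2-M4-00: 9+21+4+11+4 = 49
00-V8-M4-T2-Y1-00: 9+8+11+4+12 = 44
00-Y1-T2-V8-M4-00: 12+4+17+8+4 = 45
00-Y1-V8-T2-M4-00: 12+21+17+11+4 = 65
The minimum is 44.
One optimal route: 00 → T2 → Y1 → M4 → V8 → 00 (or its reverse).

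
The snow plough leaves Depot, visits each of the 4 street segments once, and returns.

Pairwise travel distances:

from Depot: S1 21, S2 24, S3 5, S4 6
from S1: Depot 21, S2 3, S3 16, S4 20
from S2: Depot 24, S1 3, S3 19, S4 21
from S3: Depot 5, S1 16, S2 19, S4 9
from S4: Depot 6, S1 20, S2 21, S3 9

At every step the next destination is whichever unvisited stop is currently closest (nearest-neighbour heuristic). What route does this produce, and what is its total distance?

61 along Depot → S3 → S4 → S1 → S2 → Depot.

From Depot: distances to unvisited — S3=5, S4=6, S1=21, S2=24. Nearest is S3 (5).
From S3: distances to unvisited — S4=9, S1=16, S2=19. Nearest is S4 (9).
From S4: distances to unvisited — S1=20, S2=21. Nearest is S1 (20).
From S1: distances to unvisited — S2=3. Nearest is S2 (3).
Return S2→Depot: 24.
Total = 5 + 9 + 20 + 3 + 24 = 61.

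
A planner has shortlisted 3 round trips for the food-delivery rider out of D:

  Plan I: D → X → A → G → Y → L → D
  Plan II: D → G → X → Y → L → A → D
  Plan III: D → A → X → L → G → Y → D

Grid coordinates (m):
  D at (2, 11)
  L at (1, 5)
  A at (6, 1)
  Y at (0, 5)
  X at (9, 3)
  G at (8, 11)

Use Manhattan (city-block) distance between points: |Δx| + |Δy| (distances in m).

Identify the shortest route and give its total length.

Shortest is Plan II, total 50 m.

Plan I: 15 + 5 + 12 + 14 + 1 + 7 = 54
Plan II: 6 + 9 + 11 + 1 + 9 + 14 = 50
Plan III: 14 + 5 + 10 + 13 + 14 + 8 = 64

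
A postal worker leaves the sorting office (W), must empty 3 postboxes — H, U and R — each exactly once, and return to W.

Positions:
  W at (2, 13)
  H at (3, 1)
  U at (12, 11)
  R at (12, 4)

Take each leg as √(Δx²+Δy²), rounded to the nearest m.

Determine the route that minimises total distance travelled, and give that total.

Shortest round trip = 38 m.

With 3 stops there are 3!/2 = 3 distinct round trips (a route and its reverse cost the same).
W - H - U - R - W: 12+13+7+13 = 45
W - H - R - U - W: 12+9+7+10 = 38
W - U - H - R - W: 10+13+9+13 = 45
The minimum is 38.
One optimal route: W → H → R → U → W (or its reverse).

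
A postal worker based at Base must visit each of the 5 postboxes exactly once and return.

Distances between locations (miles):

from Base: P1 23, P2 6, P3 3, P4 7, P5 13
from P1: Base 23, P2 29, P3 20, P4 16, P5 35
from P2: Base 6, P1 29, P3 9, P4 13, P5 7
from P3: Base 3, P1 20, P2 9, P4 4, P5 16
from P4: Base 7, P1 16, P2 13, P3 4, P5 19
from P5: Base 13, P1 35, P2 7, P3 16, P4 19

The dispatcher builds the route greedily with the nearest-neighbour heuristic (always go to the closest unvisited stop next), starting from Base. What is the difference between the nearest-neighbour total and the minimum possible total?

Excess over optimum: 14 miles.

Base: P3=3, P2=6, P4=7, P5=13, P1=23 ⇒ P3
P3: P4=4, P2=9, P5=16, P1=20 ⇒ P4
P4: P2=13, P1=16, P5=19 ⇒ P2
P2: P5=7, P1=29 ⇒ P5
P5: P1=35 ⇒ P1
NN route Base → P3 → P4 → P2 → P5 → P1 → Base costs 85.
Optimal: Base → P2 → P5 → P1 → P4 → P3 → Base costs 71 (by enumerating all 60 distinct tours).
Excess = 85 − 71 = 14.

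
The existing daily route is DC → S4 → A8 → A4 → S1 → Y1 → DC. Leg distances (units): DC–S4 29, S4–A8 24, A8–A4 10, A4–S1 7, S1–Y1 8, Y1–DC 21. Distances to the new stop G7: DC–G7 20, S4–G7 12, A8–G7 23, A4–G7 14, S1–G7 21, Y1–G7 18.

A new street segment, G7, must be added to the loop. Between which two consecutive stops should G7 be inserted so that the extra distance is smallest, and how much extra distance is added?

Adding 3 by placing G7 on the DC–S4 leg.

Insertion cost between consecutive stops i–j is d(i,G7) + d(G7,j) − d(i,j):
  between DC and S4: 20 + 12 − 29 = 3
  between S4 and A8: 12 + 23 − 24 = 11
  between A8 and A4: 23 + 14 − 10 = 27
  between A4 and S1: 14 + 21 − 7 = 28
  between S1 and Y1: 21 + 18 − 8 = 31
  between Y1 and DC: 18 + 20 − 21 = 17
Cheapest insertion is between DC and S4, adding 3.
New total = 99 + 3 = 102.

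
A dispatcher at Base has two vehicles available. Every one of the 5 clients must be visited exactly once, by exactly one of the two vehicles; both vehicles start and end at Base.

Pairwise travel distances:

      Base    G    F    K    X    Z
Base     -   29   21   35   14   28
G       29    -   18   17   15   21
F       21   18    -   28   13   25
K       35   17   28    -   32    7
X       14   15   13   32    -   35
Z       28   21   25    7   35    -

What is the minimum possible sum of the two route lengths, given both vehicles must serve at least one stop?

Minimum combined distance: 119.

There are 2^4 − 1 = 15 ways to divide the 5 stops into two non-empty groups. For each, the best each vehicle can do is its own shortest tour through its group:
  {G} + {F, K, X, Z}: 58 + 90 = 148
  {F} + {G, K, X, Z}: 42 + 81 = 123
  {G, F} + {K, X, Z}: 68 + 81 = 149
  {K} + {G, F, X, Z}: 70 + 94 = 164
  {G, K} + {F, X, Z}: 81 + 80 = 161
  {F, K} + {G, X, Z}: 84 + 78 = 162
  … (15 splits in total)
  {X} + {G, F, K, Z}: 28 + 91 = 119  ← best
Best: vehicle 1 Base → X → Base = 28; vehicle 2 Base → F → G → K → Z → Base = 91; combined 119.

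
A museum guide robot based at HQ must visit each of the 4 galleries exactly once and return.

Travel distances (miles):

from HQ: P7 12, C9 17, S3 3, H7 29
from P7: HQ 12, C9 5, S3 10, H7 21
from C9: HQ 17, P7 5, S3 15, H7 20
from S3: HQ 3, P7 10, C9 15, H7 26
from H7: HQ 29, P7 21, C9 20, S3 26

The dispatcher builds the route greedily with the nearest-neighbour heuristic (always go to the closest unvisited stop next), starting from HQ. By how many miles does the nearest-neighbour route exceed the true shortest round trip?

1 miles longer than the optimal tour.

HQ: S3=3, P7=12, C9=17, H7=29 ⇒ S3
S3: P7=10, C9=15, H7=26 ⇒ P7
P7: C9=5, H7=21 ⇒ C9
C9: H7=20 ⇒ H7
NN route HQ → S3 → P7 → C9 → H7 → HQ costs 67.
Optimal: HQ → P7 → C9 → H7 → S3 → HQ costs 66 (by enumerating all 12 distinct tours).
Excess = 67 − 66 = 1.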